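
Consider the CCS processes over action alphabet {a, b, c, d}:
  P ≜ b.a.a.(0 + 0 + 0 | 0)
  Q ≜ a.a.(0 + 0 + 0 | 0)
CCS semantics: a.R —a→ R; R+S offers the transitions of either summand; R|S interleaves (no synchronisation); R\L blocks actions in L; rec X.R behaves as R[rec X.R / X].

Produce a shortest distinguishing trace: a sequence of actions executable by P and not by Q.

LTS(P): 4 reachable states
  m0 = b.a.a.(0 + 0 + 0 | 0) :: =b=> m1
  m1 = a.a.(0 + 0 + 0 | 0) :: =a=> m2
  m2 = a.(0 + 0 + 0 | 0) :: =a=> m3
  m3 = 0 + 0 + 0 | 0 :: deadlocked
LTS(Q): 3 reachable states
  n0 = a.a.(0 + 0 + 0 | 0) :: =a=> n1
  n1 = a.(0 + 0 + 0 | 0) :: =a=> n2
  n2 = 0 + 0 + 0 | 0 :: deadlocked
Executing b from P (initial set {m0}):
  after b @ step 1: {m1}
  P completes σ.
Executing b from Q (initial set {n0}):
  after b @ step 1: no successor for Q

b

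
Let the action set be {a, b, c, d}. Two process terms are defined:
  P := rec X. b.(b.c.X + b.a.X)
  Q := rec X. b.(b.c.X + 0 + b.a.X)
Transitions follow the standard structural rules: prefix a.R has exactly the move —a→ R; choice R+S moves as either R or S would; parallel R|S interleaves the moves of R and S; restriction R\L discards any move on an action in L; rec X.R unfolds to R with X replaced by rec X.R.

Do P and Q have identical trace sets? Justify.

Reachable graph of P (4 states):
  s0 = rec X. b.(b.c.X + b.a.X) :: —b→ s1
  s1 = b.c.(rec X. b.(b.c.X + b.a.X)) + b.a.(rec X. b.(b.c.X + b.a.X)) :: —b→ s2, —b→ s3
  s2 = a.(rec X. b.(b.c.X + b.a.X)) :: —a→ s0
  s3 = c.(rec X. b.(b.c.X + b.a.X)) :: —c→ s0
Reachable graph of Q (4 states):
  t0 = rec X. b.(b.c.X + 0 + b.a.X) :: —b→ t1
  t1 = b.c.(rec X. b.(b.c.X + 0 + b.a.X)) + 0 + b.a.(rec X. b.(b.c.X + 0 + b.a.X)) :: —b→ t2, —b→ t3
  t2 = a.(rec X. b.(b.c.X + 0 + b.a.X)) :: —a→ t0
  t3 = c.(rec X. b.(b.c.X + 0 + b.a.X)) :: —c→ t0
Partition-refinement fixed point:
  B0 = {s0, t0}
  B1 = {s1, t1}
  B2 = {s2, t2}
  B3 = {s3, t3}
s0 ∈ B0, t0 ∈ B0 → same block
Bisimilar ⇒ trace-equivalent.

YES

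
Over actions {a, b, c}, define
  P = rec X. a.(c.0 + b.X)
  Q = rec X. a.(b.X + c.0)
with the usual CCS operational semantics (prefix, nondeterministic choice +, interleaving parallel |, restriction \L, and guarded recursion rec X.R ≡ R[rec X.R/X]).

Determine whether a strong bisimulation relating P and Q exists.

Reachable graph of P (3 states):
  s0 = rec X. a.(c.0 + b.X) ⊢ ··a··> s1
  s1 = c.0 + b.(rec X. a.(c.0 + b.X)) ⊢ ··b··> s0, ··c··> s2
  s2 = 0 ⊢ stopped
Reachable graph of Q (3 states):
  t0 = rec X. a.(b.X + c.0) ⊢ ··a··> t1
  t1 = b.(rec X. a.(b.X + c.0)) + c.0 ⊢ ··b··> t0, ··c··> t2
  t2 = 0 ⊢ stopped
Coarsest stable partition (strong bisimilarity classes):
  B0 = {s0, t0}
  B1 = {s1, t1}
  B2 = {s2, t2}
s0 ∈ B0, t0 ∈ B0 → same block

P ~ Q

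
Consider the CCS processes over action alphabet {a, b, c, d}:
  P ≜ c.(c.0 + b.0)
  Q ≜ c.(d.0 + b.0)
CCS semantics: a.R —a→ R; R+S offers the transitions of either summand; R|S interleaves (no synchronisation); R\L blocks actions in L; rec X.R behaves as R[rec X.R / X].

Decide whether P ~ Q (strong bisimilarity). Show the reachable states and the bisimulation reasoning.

P's transition system — 3 states:
  s0 = c.(c.0 + b.0) ⊢ --c--▸ s1
  s1 = c.0 + b.0 ⊢ --b--▸ s2, --c--▸ s2
  s2 = 0 ⊢ ·
Q's transition system — 3 states:
  t0 = c.(d.0 + b.0) ⊢ --c--▸ t1
  t1 = d.0 + b.0 ⊢ --b--▸ t2, --d--▸ t2
  t2 = 0 ⊢ ·
Coarsest stable partition (strong bisimilarity classes):
  B0 = {s0}
  B1 = {s1}
  B2 = {s2, t2}
  B3 = {t0}
  B4 = {t1}
s0 ∈ B0, t0 ∈ B3 → different blocks

NO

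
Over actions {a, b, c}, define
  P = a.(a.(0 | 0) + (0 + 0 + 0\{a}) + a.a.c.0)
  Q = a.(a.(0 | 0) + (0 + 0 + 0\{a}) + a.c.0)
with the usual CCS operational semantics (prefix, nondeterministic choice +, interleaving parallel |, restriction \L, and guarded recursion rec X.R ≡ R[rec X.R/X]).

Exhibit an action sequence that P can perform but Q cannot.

Reachable graph of P (6 states):
  p0 = a.(a.(0 | 0) + (0 + 0 + 0\{a}) + a.a.c.0) | —a→ p1
  p1 = a.(0 | 0) + (0 + 0 + 0\{a}) + a.a.c.0 | —a→ p2, —a→ p3
  p2 = 0 | 0 | deadlocked
  p3 = a.c.0 | —a→ p4
  p4 = c.0 | —c→ p5
  p5 = 0 | deadlocked
Reachable graph of Q (5 states):
  q0 = a.(a.(0 | 0) + (0 + 0 + 0\{a}) + a.c.0) | —a→ q1
  q1 = a.(0 | 0) + (0 + 0 + 0\{a}) + a.c.0 | —a→ q2, —a→ q3
  q2 = 0 | 0 | deadlocked
  q3 = c.0 | —c→ q4
  q4 = 0 | deadlocked
Trace ⟨aaa⟩ through P, begin at {p0}:
  step 1 (a): {p1}
  step 2 (a): {p2, p3}
  step 3 (a): {p4}
  — P admits the full trace.
Trace ⟨aaa⟩ through Q, begin at {q0}:
  step 1 (a): {q1}
  step 2 (a): {q2, q3}
  step 3 (a): no successor for Q

aaa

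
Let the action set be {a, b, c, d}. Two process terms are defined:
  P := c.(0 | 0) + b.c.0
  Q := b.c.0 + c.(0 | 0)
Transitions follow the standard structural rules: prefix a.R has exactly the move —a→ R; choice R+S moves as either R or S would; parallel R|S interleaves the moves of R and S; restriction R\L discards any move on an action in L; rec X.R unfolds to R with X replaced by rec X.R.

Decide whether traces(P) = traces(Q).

Reachable graph of P (4 states):
  p0 = c.(0 | 0) + b.c.0 has moves -b-> p1, -c-> p2
  p1 = c.0 has moves -c-> p3
  p2 = 0 | 0 has moves ∅
  p3 = 0 has moves ∅
Reachable graph of Q (4 states):
  q0 = b.c.0 + c.(0 | 0) has moves -b-> q1, -c-> q2
  q1 = c.0 has moves -c-> q3
  q2 = 0 | 0 has moves ∅
  q3 = 0 has moves ∅
Bisimilarity quotient blocks:
  B0 = {p0, q0}
  B1 = {p1, q1}
  B2 = {p2, p3, q2, q3}
p0 ∈ B0, q0 ∈ B0 → same block
Bisimilar ⇒ trace-equivalent.

trace-equivalent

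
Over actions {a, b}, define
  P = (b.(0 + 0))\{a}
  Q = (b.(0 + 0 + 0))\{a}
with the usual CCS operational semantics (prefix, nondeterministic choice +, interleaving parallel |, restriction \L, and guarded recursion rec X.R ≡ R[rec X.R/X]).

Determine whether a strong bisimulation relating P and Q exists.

P's transition system — 2 states:
  p0 = (b.(0 + 0))\{a} | ··b··> p1
  p1 = (0 + 0)\{a} | ·
Q's transition system — 2 states:
  q0 = (b.(0 + 0 + 0))\{a} | ··b··> q1
  q1 = (0 + 0 + 0)\{a} | ·
Partition-refinement fixed point:
  B0 = {p0, q0}
  B1 = {p1, q1}
p0 ∈ B0, q0 ∈ B0 → same block

bisimilar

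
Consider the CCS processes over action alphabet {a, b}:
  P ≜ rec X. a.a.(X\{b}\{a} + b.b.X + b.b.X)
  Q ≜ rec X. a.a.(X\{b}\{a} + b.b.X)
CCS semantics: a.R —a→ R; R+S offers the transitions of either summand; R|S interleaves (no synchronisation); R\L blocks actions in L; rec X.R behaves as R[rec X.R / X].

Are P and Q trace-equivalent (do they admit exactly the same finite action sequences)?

trace-equivalent

Reachable graph of P (4 states):
  p0 = rec X. a.a.(X\{b}\{a} + b.b.X + b.b.X) has moves =a=> p1
  p1 = a.((rec X. a.a.(X\{b}\{a} + b.b.X + b.b.X))\{b}\{a} + b.b.(rec X. a.a.(X\{b}\{a} + b.b.X + b.b.X)) + b.b.(rec X. a.a.(X\{b}\{a} + b.b.X + b.b.X))) has moves =a=> p2
  p2 = (rec X. a.a.(X\{b}\{a} + b.b.X + b.b.X))\{b}\{a} + b.b.(rec X. a.a.(X\{b}\{a} + b.b.X + b.b.X)) + b.b.(rec X. a.a.(X\{b}\{a} + b.b.X + b.b.X)) has moves =b=> p3
  p3 = b.(rec X. a.a.(X\{b}\{a} + b.b.X + b.b.X)) has moves =b=> p0
Reachable graph of Q (4 states):
  q0 = rec X. a.a.(X\{b}\{a} + b.b.X) has moves =a=> q1
  q1 = a.((rec X. a.a.(X\{b}\{a} + b.b.X))\{b}\{a} + b.b.(rec X. a.a.(X\{b}\{a} + b.b.X))) has moves =a=> q2
  q2 = (rec X. a.a.(X\{b}\{a} + b.b.X))\{b}\{a} + b.b.(rec X. a.a.(X\{b}\{a} + b.b.X)) has moves =b=> q3
  q3 = b.(rec X. a.a.(X\{b}\{a} + b.b.X)) has moves =b=> q0
Coarsest stable partition (strong bisimilarity classes):
  B0 = {p0, q0}
  B1 = {p1, q1}
  B2 = {p2, q2}
  B3 = {p3, q3}
p0 ∈ B0, q0 ∈ B0 → same block
Bisimilar ⇒ trace-equivalent.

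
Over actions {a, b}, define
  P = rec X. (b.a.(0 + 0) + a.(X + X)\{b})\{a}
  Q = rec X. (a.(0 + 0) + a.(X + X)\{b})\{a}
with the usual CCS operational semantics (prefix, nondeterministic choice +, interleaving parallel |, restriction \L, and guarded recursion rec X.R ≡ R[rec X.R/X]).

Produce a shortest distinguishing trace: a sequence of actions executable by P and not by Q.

b

Reachable graph of P (2 states):
  s0 = rec X. (b.a.(0 + 0) + a.(X + X)\{b})\{a} :: --b--▸ s1
  s1 = (a.(0 + 0))\{a} :: deadlocked
Reachable graph of Q (1 states):
  t0 = rec X. (a.(0 + 0) + a.(X + X)\{b})\{a} :: deadlocked
Trace ⟨b⟩ through P, begin at {s0}:
  after b @ step 1: {s1}
  ✓ P
Trace ⟨b⟩ through Q, begin at {t0}:
  after b @ step 1: no successor for Q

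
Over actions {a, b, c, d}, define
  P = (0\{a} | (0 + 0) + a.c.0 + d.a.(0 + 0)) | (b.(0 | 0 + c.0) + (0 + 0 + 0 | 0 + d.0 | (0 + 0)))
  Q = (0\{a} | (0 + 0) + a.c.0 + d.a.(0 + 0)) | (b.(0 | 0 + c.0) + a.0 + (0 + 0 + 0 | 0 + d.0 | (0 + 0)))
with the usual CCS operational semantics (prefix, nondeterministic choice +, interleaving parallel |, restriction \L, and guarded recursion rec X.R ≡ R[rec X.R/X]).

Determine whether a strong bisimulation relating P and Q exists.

NO

P's transition system — 20 states:
  p0 = (0\{a} | (0 + 0) + a.c.0 + d.a.(0 + 0)) | (b.(0 | 0 + c.0) + (0 + 0 + 0 | 0 + d.0 | (0 + 0))) :: —a→ p1, —b→ p2, —d→ p3, —d→ p4
  p1 = c.0 | (b.(0 | 0 + c.0) + (0 + 0 + 0 | 0 + d.0 | (0 + 0))) :: —b→ p5, —c→ p6, —d→ p7
  p2 = (0\{a} | (0 + 0) + a.c.0 + d.a.(0 + 0)) | (0 | 0 + c.0) :: —a→ p5, —c→ p8, —d→ p9
  p3 = (0\{a} | (0 + 0) + a.c.0 + d.a.(0 + 0)) | (0 | (0 + 0)) :: —a→ p7, —d→ p10
  p4 = a.(0 + 0) | (b.(0 | 0 + c.0) + (0 + 0 + 0 | 0 + d.0 | (0 + 0))) :: —a→ p11, —b→ p9, —d→ p10
  p5 = c.0 | (0 | 0 + c.0) :: —c→ p12, —c→ p13
  p6 = 0 | (b.(0 | 0 + c.0) + (0 + 0 + 0 | 0 + d.0 | (0 + 0))) :: —b→ p12, —d→ p14
  p7 = c.0 | (0 | (0 + 0)) :: —c→ p14
  p8 = (0\{a} | (0 + 0) + a.c.0 + d.a.(0 + 0)) | 0 :: —a→ p13, —d→ p15
  p9 = a.(0 + 0) | (0 | 0 + c.0) :: —a→ p16, —c→ p15
  p10 = a.(0 + 0) | (0 | (0 + 0)) :: —a→ p17
  p11 = (0 + 0) | (b.(0 | 0 + c.0) + (0 + 0 + 0 | 0 + d.0 | (0 + 0))) :: —b→ p16, —d→ p17
  p12 = 0 | (0 | 0 + c.0) :: —c→ p18
  p13 = c.0 | 0 :: —c→ p18
  p14 = 0 | (0 | (0 + 0)) :: ∅
  p15 = a.(0 + 0) | 0 :: —a→ p19
  p16 = (0 + 0) | (0 | 0 + c.0) :: —c→ p19
  p17 = (0 + 0) | (0 | (0 + 0)) :: ∅
  p18 = 0 | 0 :: ∅
  p19 = (0 + 0) | 0 :: ∅
Q's transition system — 20 states:
  q0 = (0\{a} | (0 + 0) + a.c.0 + d.a.(0 + 0)) | (b.(0 | 0 + c.0) + a.0 + (0 + 0 + 0 | 0 + d.0 | (0 + 0))) :: —a→ q1, —a→ q2, —b→ q3, —d→ q4, —d→ q5
  q1 = (0\{a} | (0 + 0) + a.c.0 + d.a.(0 + 0)) | 0 :: —a→ q6, —d→ q7
  q2 = c.0 | (b.(0 | 0 + c.0) + a.0 + (0 + 0 + 0 | 0 + d.0 | (0 + 0))) :: —a→ q6, —b→ q8, —c→ q9, —d→ q10
  q3 = (0\{a} | (0 + 0) + a.c.0 + d.a.(0 + 0)) | (0 | 0 + c.0) :: —a→ q8, —c→ q1, —d→ q11
  q4 = (0\{a} | (0 + 0) + a.c.0 + d.a.(0 + 0)) | (0 | (0 + 0)) :: —a→ q10, —d→ q12
  q5 = a.(0 + 0) | (b.(0 | 0 + c.0) + a.0 + (0 + 0 + 0 | 0 + d.0 | (0 + 0))) :: —a→ q13, —a→ q7, —b→ q11, —d→ q12
  q6 = c.0 | 0 :: —c→ q14
  q7 = a.(0 + 0) | 0 :: —a→ q15
  q8 = c.0 | (0 | 0 + c.0) :: —c→ q16, —c→ q6
  q9 = 0 | (b.(0 | 0 + c.0) + a.0 + (0 + 0 + 0 | 0 + d.0 | (0 + 0))) :: —a→ q14, —b→ q16, —d→ q17
  q10 = c.0 | (0 | (0 + 0)) :: —c→ q17
  q11 = a.(0 + 0) | (0 | 0 + c.0) :: —a→ q18, —c→ q7
  q12 = a.(0 + 0) | (0 | (0 + 0)) :: —a→ q19
  q13 = (0 + 0) | (b.(0 | 0 + c.0) + a.0 + (0 + 0 + 0 | 0 + d.0 | (0 + 0))) :: —a→ q15, —b→ q18, —d→ q19
  q14 = 0 | 0 :: ∅
  q15 = (0 + 0) | 0 :: ∅
  q16 = 0 | (0 | 0 + c.0) :: —c→ q14
  q17 = 0 | (0 | (0 + 0)) :: ∅
  q18 = (0 + 0) | (0 | 0 + c.0) :: —c→ q15
  q19 = (0 + 0) | (0 | (0 + 0)) :: ∅
Coarsest stable partition (strong bisimilarity classes):
  B0 = {p0}
  B1 = {p1}
  B2 = {p11, p6}
  B3 = {p14, p17, p18, p19, q14, q15, q17, q19}
  B4 = {p12, p13, p16, p7, q10, q16, q18, q6}
  B5 = {p5, q8}
  B6 = {p3, p8, q1, q4}
  B7 = {p10, p15, q12, q7}
  B8 = {p4}
  B9 = {p9, q11}
  B10 = {p2, q3}
  B11 = {q0}
  B12 = {q5}
  B13 = {q13, q9}
  B14 = {q2}
p0 ∈ B0, q0 ∈ B11 → different blocks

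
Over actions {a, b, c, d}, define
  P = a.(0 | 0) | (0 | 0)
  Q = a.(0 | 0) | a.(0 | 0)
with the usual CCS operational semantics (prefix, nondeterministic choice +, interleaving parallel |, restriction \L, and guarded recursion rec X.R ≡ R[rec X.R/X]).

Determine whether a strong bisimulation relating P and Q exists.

Reachable graph of P (2 states):
  u0 = a.(0 | 0) | (0 | 0) has moves =a=> u1
  u1 = 0 | 0 | (0 | 0) has moves ∅
Reachable graph of Q (4 states):
  v0 = a.(0 | 0) | a.(0 | 0) has moves =a=> v1, =a=> v2
  v1 = 0 | 0 | a.(0 | 0) has moves =a=> v3
  v2 = a.(0 | 0) | (0 | 0) has moves =a=> v3
  v3 = 0 | 0 | (0 | 0) has moves ∅
Coarsest stable partition (strong bisimilarity classes):
  B0 = {u0, v1, v2}
  B1 = {u1, v3}
  B2 = {v0}
u0 ∈ B0, v0 ∈ B2 → different blocks

not bisimilar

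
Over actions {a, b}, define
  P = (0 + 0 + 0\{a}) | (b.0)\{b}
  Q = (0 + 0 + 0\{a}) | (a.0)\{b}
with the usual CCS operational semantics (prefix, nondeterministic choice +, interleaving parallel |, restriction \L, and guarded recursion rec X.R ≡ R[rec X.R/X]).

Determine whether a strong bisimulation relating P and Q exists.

Reachable graph of P (1 states):
  u0 = (0 + 0 + 0\{a}) | (b.0)\{b} ⊢ deadlocked
Reachable graph of Q (2 states):
  v0 = (0 + 0 + 0\{a}) | (a.0)\{b} ⊢ ··a··> v1
  v1 = (0 + 0 + 0\{a}) | 0\{b} ⊢ deadlocked
Coarsest stable partition (strong bisimilarity classes):
  B0 = {u0, v1}
  B1 = {v0}
u0 ∈ B0, v0 ∈ B1 → different blocks

not bisimilar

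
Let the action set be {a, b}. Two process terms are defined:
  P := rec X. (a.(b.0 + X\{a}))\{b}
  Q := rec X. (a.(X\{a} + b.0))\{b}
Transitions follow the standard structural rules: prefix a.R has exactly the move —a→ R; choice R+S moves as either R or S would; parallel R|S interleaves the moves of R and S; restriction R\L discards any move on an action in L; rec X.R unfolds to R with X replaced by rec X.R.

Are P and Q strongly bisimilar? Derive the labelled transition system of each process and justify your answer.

YES

LTS(P): 2 reachable states
  p0 = rec X. (a.(b.0 + X\{a}))\{b} has moves --a--▸ p1
  p1 = (b.0 + (rec X. (a.(b.0 + X\{a}))\{b})\{a})\{b} has moves ∅
LTS(Q): 2 reachable states
  q0 = rec X. (a.(X\{a} + b.0))\{b} has moves --a--▸ q1
  q1 = ((rec X. (a.(X\{a} + b.0))\{b})\{a} + b.0)\{b} has moves ∅
Partition-refinement fixed point:
  B0 = {p0, q0}
  B1 = {p1, q1}
p0 ∈ B0, q0 ∈ B0 → same block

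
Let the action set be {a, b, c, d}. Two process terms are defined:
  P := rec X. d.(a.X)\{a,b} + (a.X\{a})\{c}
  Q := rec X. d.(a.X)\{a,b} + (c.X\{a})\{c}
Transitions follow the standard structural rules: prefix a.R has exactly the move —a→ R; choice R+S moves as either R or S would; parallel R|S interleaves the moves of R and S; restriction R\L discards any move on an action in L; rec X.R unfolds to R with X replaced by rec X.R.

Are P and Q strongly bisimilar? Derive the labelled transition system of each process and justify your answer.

Reachable graph of P (4 states):
  s0 = rec X. d.(a.X)\{a,b} + (a.X\{a})\{c} has moves --a--▸ s1, --d--▸ s2
  s1 = (rec X. d.(a.X)\{a,b} + (a.X\{a})\{c})\{a}\{c} has moves --d--▸ s3
  s2 = (a.(rec X. d.(a.X)\{a,b} + (a.X\{a})\{c}))\{a,b} has moves ∅
  s3 = (a.(rec X. d.(a.X)\{a,b} + (a.X\{a})\{c}))\{a,b}\{a}\{c} has moves ∅
Reachable graph of Q (2 states):
  t0 = rec X. d.(a.X)\{a,b} + (c.X\{a})\{c} has moves --d--▸ t1
  t1 = (a.(rec X. d.(a.X)\{a,b} + (c.X\{a})\{c}))\{a,b} has moves ∅
Partition-refinement fixed point:
  B0 = {s0}
  B1 = {s2, s3, t1}
  B2 = {s1, t0}
s0 ∈ B0, t0 ∈ B2 → different blocks

NO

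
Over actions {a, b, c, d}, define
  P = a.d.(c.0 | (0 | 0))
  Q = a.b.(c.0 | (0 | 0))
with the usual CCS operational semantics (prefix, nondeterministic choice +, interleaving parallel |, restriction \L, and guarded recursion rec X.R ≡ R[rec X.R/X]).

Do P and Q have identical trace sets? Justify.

traces(P) ≠ traces(Q) — witness ⟨ad⟩

P's transition system — 4 states:
  m0 = a.d.(c.0 | (0 | 0)) has moves ··a··> m1
  m1 = d.(c.0 | (0 | 0)) has moves ··d··> m2
  m2 = c.0 | (0 | 0) has moves ··c··> m3
  m3 = 0 | (0 | 0) has moves stopped
Q's transition system — 4 states:
  n0 = a.b.(c.0 | (0 | 0)) has moves ··a··> n1
  n1 = b.(c.0 | (0 | 0)) has moves ··b··> n2
  n2 = c.0 | (0 | 0) has moves ··c··> n3
  n3 = 0 | (0 | 0) has moves stopped
Trace ⟨ad⟩ through P, begin at {m0}:
  [1] a ⇒ {m1}
  [2] d ⇒ {m2}
  P completes σ.
Trace ⟨ad⟩ through Q, begin at {n0}:
  [1] a ⇒ {n1}
  [2] d ⇒ ∅ (Q stuck)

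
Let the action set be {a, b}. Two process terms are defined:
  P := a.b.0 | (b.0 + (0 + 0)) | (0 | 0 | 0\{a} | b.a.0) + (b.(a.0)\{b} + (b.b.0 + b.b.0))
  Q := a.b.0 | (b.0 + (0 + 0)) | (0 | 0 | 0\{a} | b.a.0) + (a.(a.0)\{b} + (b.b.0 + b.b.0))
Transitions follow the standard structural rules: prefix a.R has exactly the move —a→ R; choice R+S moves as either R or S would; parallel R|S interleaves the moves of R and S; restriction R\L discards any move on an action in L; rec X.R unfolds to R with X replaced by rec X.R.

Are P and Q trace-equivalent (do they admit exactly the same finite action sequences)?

P's transition system — 22 states:
  p0 = a.b.0 | (b.0 + (0 + 0)) | (0 | 0 | 0\{a} | b.a.0) + (b.(a.0)\{b} + (b.b.0 + b.b.0)) | =a=> p1, =b=> p2, =b=> p3, =b=> p4, =b=> p5
  p1 = b.0 | (b.0 + (0 + 0)) | (0 | 0 | 0\{a} | b.a.0) | =b=> p6, =b=> p7, =b=> p8
  p2 = (a.0)\{b} | =a=> p9
  p3 = a.b.0 | (b.0 + (0 + 0)) | (0 | 0 | 0\{a} | a.0) | =a=> p10, =a=> p7, =b=> p11
  p4 = a.b.0 | 0 | (0 | 0 | 0\{a} | b.a.0) | =a=> p8, =b=> p11
  p5 = b.0 | =b=> p12
  p6 = 0 | (b.0 + (0 + 0)) | (0 | 0 | 0\{a} | b.a.0) | =b=> p13, =b=> p14
  p7 = b.0 | (b.0 + (0 + 0)) | (0 | 0 | 0\{a} | a.0) | =a=> p15, =b=> p13, =b=> p16
  p8 = b.0 | 0 | (0 | 0 | 0\{a} | b.a.0) | =b=> p14, =b=> p16
  p9 = 0\{b} | deadlocked
  p10 = a.b.0 | (b.0 + (0 + 0)) | (0 | 0 | 0\{a} | 0) | =a=> p15, =b=> p17
  p11 = a.b.0 | 0 | (0 | 0 | 0\{a} | a.0) | =a=> p16, =a=> p17
  p12 = 0 | deadlocked
  p13 = 0 | (b.0 + (0 + 0)) | (0 | 0 | 0\{a} | a.0) | =a=> p18, =b=> p19
  p14 = 0 | 0 | (0 | 0 | 0\{a} | b.a.0) | =b=> p19
  p15 = b.0 | (b.0 + (0 + 0)) | (0 | 0 | 0\{a} | 0) | =b=> p18, =b=> p20
  p16 = b.0 | 0 | (0 | 0 | 0\{a} | a.0) | =a=> p20, =b=> p19
  p17 = a.b.0 | 0 | (0 | 0 | 0\{a} | 0) | =a=> p20
  p18 = 0 | (b.0 + (0 + 0)) | (0 | 0 | 0\{a} | 0) | =b=> p21
  p19 = 0 | 0 | (0 | 0 | 0\{a} | a.0) | =a=> p21
  p20 = b.0 | 0 | (0 | 0 | 0\{a} | 0) | =b=> p21
  p21 = 0 | 0 | (0 | 0 | 0\{a} | 0) | deadlocked
Q's transition system — 22 states:
  q0 = a.b.0 | (b.0 + (0 + 0)) | (0 | 0 | 0\{a} | b.a.0) + (a.(a.0)\{b} + (b.b.0 + b.b.0)) | =a=> q1, =a=> q2, =b=> q3, =b=> q4, =b=> q5
  q1 = (a.0)\{b} | =a=> q6
  q2 = b.0 | (b.0 + (0 + 0)) | (0 | 0 | 0\{a} | b.a.0) | =b=> q7, =b=> q8, =b=> q9
  q3 = a.b.0 | (b.0 + (0 + 0)) | (0 | 0 | 0\{a} | a.0) | =a=> q10, =a=> q8, =b=> q11
  q4 = a.b.0 | 0 | (0 | 0 | 0\{a} | b.a.0) | =a=> q9, =b=> q11
  q5 = b.0 | =b=> q12
  q6 = 0\{b} | deadlocked
  q7 = 0 | (b.0 + (0 + 0)) | (0 | 0 | 0\{a} | b.a.0) | =b=> q13, =b=> q14
  q8 = b.0 | (b.0 + (0 + 0)) | (0 | 0 | 0\{a} | a.0) | =a=> q15, =b=> q13, =b=> q16
  q9 = b.0 | 0 | (0 | 0 | 0\{a} | b.a.0) | =b=> q14, =b=> q16
  q10 = a.b.0 | (b.0 + (0 + 0)) | (0 | 0 | 0\{a} | 0) | =a=> q15, =b=> q17
  q11 = a.b.0 | 0 | (0 | 0 | 0\{a} | a.0) | =a=> q16, =a=> q17
  q12 = 0 | deadlocked
  q13 = 0 | (b.0 + (0 + 0)) | (0 | 0 | 0\{a} | a.0) | =a=> q18, =b=> q19
  q14 = 0 | 0 | (0 | 0 | 0\{a} | b.a.0) | =b=> q19
  q15 = b.0 | (b.0 + (0 + 0)) | (0 | 0 | 0\{a} | 0) | =b=> q18, =b=> q20
  q16 = b.0 | 0 | (0 | 0 | 0\{a} | a.0) | =a=> q20, =b=> q19
  q17 = a.b.0 | 0 | (0 | 0 | 0\{a} | 0) | =a=> q20
  q18 = 0 | (b.0 + (0 + 0)) | (0 | 0 | 0\{a} | 0) | =b=> q21
  q19 = 0 | 0 | (0 | 0 | 0\{a} | a.0) | =a=> q21
  q20 = b.0 | 0 | (0 | 0 | 0\{a} | 0) | =b=> q21
  q21 = 0 | 0 | (0 | 0 | 0\{a} | 0) | deadlocked
Trace ⟨aa⟩ through Q, begin at {q0}:
  step 1 (a): {q1, q2}
  step 2 (a): {q6}
  ✓ Q
Trace ⟨aa⟩ through P, begin at {p0}:
  step 1 (a): {p1}
  step 2 (a): ∅ (P stuck)

traces(P) ≠ traces(Q) — witness ⟨aa⟩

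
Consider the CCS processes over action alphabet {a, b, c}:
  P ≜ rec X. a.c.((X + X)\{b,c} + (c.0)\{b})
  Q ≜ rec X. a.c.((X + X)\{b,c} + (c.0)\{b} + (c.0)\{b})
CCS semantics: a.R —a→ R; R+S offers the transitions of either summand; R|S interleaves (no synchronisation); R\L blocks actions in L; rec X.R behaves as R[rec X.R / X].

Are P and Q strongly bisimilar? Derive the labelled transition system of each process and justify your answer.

LTS(P): 5 reachable states
  u0 = rec X. a.c.((X + X)\{b,c} + (c.0)\{b}) | --a--▸ u1
  u1 = c.(((rec X. a.c.((X + X)\{b,c} + (c.0)\{b})) + (rec X. a.c.((X + X)\{b,c} + (c.0)\{b})))\{b,c} + (c.0)\{b}) | --c--▸ u2
  u2 = ((rec X. a.c.((X + X)\{b,c} + (c.0)\{b})) + (rec X. a.c.((X + X)\{b,c} + (c.0)\{b})))\{b,c} + (c.0)\{b} | --a--▸ u3, --c--▸ u4
  u3 = (c.(((rec X. a.c.((X + X)\{b,c} + (c.0)\{b})) + (rec X. a.c.((X + X)\{b,c} + (c.0)\{b})))\{b,c} + (c.0)\{b}))\{b,c} | ·
  u4 = 0\{b} | ·
LTS(Q): 5 reachable states
  v0 = rec X. a.c.((X + X)\{b,c} + (c.0)\{b} + (c.0)\{b}) | --a--▸ v1
  v1 = c.(((rec X. a.c.((X + X)\{b,c} + (c.0)\{b} + (c.0)\{b})) + (rec X. a.c.((X + X)\{b,c} + (c.0)\{b} + (c.0)\{b})))\{b,c} + (c.0)\{b} + (c.0)\{b}) | --c--▸ v2
  v2 = ((rec X. a.c.((X + X)\{b,c} + (c.0)\{b} + (c.0)\{b})) + (rec X. a.c.((X + X)\{b,c} + (c.0)\{b} + (c.0)\{b})))\{b,c} + (c.0)\{b} + (c.0)\{b} | --a--▸ v3, --c--▸ v4
  v3 = (c.(((rec X. a.c.((X + X)\{b,c} + (c.0)\{b} + (c.0)\{b})) + (rec X. a.c.((X + X)\{b,c} + (c.0)\{b} + (c.0)\{b})))\{b,c} + (c.0)\{b} + (c.0)\{b}))\{b,c} | ·
  v4 = 0\{b} | ·
Bisimilarity quotient blocks:
  B0 = {u0, v0}
  B1 = {u1, v1}
  B2 = {u2, v2}
  B3 = {u3, u4, v3, v4}
u0 ∈ B0, v0 ∈ B0 → same block

YES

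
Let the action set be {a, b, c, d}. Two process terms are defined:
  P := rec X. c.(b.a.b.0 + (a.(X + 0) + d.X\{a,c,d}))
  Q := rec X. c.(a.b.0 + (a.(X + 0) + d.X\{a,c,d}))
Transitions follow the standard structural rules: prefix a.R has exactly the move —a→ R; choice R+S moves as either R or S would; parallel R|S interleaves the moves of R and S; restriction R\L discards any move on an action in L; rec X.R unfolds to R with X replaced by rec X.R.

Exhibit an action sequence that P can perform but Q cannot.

Reachable graph of P (7 states):
  p0 = rec X. c.(b.a.b.0 + (a.(X + 0) + d.X\{a,c,d})) → —c→ p1
  p1 = b.a.b.0 + (a.((rec X. c.(b.a.b.0 + (a.(X + 0) + d.X\{a,c,d}))) + 0) + d.(rec X. c.(b.a.b.0 + (a.(X + 0) + d.X\{a,c,d})))\{a,c,d}) → —a→ p2, —b→ p3, —d→ p4
  p2 = (rec X. c.(b.a.b.0 + (a.(X + 0) + d.X\{a,c,d}))) + 0 → —c→ p1
  p3 = a.b.0 → —a→ p5
  p4 = (rec X. c.(b.a.b.0 + (a.(X + 0) + d.X\{a,c,d})))\{a,c,d} → deadlocked
  p5 = b.0 → —b→ p6
  p6 = 0 → deadlocked
Reachable graph of Q (6 states):
  q0 = rec X. c.(a.b.0 + (a.(X + 0) + d.X\{a,c,d})) → —c→ q1
  q1 = a.b.0 + (a.((rec X. c.(a.b.0 + (a.(X + 0) + d.X\{a,c,d}))) + 0) + d.(rec X. c.(a.b.0 + (a.(X + 0) + d.X\{a,c,d})))\{a,c,d}) → —a→ q2, —a→ q3, —d→ q4
  q2 = (rec X. c.(a.b.0 + (a.(X + 0) + d.X\{a,c,d}))) + 0 → —c→ q1
  q3 = b.0 → —b→ q5
  q4 = (rec X. c.(a.b.0 + (a.(X + 0) + d.X\{a,c,d})))\{a,c,d} → deadlocked
  q5 = 0 → deadlocked
Trace ⟨cb⟩ through P, begin at {p0}:
  after c @ step 1: {p1}
  after b @ step 2: {p3}
  — P admits the full trace.
Trace ⟨cb⟩ through Q, begin at {q0}:
  after c @ step 1: {q1}
  after b @ step 2: ∅ (Q stuck)

cb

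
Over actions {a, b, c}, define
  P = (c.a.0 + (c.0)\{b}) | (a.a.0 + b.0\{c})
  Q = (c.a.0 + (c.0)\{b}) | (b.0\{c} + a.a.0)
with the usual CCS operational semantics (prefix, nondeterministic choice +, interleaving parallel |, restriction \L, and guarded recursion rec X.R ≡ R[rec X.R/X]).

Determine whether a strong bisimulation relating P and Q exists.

LTS(P): 16 reachable states
  s0 = (c.a.0 + (c.0)\{b}) | (a.a.0 + b.0\{c}) | ··a··> s1, ··b··> s2, ··c··> s3, ··c··> s4
  s1 = (c.a.0 + (c.0)\{b}) | a.0 | ··a··> s5, ··c··> s6, ··c··> s7
  s2 = (c.a.0 + (c.0)\{b}) | 0\{c} | ··c··> s8, ··c··> s9
  s3 = 0\{b} | (a.a.0 + b.0\{c}) | ··a··> s6, ··b··> s8
  s4 = a.0 | (a.a.0 + b.0\{c}) | ··a··> s10, ··a··> s7, ··b··> s9
  s5 = (c.a.0 + (c.0)\{b}) | 0 | ··c··> s11, ··c··> s12
  s6 = 0\{b} | a.0 | ··a··> s11
  s7 = a.0 | a.0 | ··a··> s12, ··a··> s13
  s8 = 0\{b} | 0\{c} | stopped
  s9 = a.0 | 0\{c} | ··a··> s14
  s10 = 0 | (a.a.0 + b.0\{c}) | ··a··> s13, ··b··> s14
  s11 = 0\{b} | 0 | stopped
  s12 = a.0 | 0 | ··a··> s15
  s13 = 0 | a.0 | ··a··> s15
  s14 = 0 | 0\{c} | stopped
  s15 = 0 | 0 | stopped
LTS(Q): 16 reachable states
  t0 = (c.a.0 + (c.0)\{b}) | (b.0\{c} + a.a.0) | ··a··> t1, ··b··> t2, ··c··> t3, ··c··> t4
  t1 = (c.a.0 + (c.0)\{b}) | a.0 | ··a··> t5, ··c··> t6, ··c··> t7
  t2 = (c.a.0 + (c.0)\{b}) | 0\{c} | ··c··> t8, ··c··> t9
  t3 = 0\{b} | (b.0\{c} + a.a.0) | ··a··> t6, ··b··> t8
  t4 = a.0 | (b.0\{c} + a.a.0) | ··a··> t10, ··a··> t7, ··b··> t9
  t5 = (c.a.0 + (c.0)\{b}) | 0 | ··c··> t11, ··c··> t12
  t6 = 0\{b} | a.0 | ··a··> t11
  t7 = a.0 | a.0 | ··a··> t12, ··a··> t13
  t8 = 0\{b} | 0\{c} | stopped
  t9 = a.0 | 0\{c} | ··a··> t14
  t10 = 0 | (b.0\{c} + a.a.0) | ··a··> t13, ··b··> t14
  t11 = 0\{b} | 0 | stopped
  t12 = a.0 | 0 | ··a··> t15
  t13 = 0 | a.0 | ··a··> t15
  t14 = 0 | 0\{c} | stopped
  t15 = 0 | 0 | stopped
Partition-refinement fixed point:
  B0 = {s0, t0}
  B1 = {s4, t4}
  B2 = {s12, s13, s6, s9, t12, t13, t6, t9}
  B3 = {s11, s14, s15, s8, t11, t14, t15, t8}
  B4 = {s10, s3, t10, t3}
  B5 = {s7, t7}
  B6 = {s1, t1}
  B7 = {s2, s5, t2, t5}
s0 ∈ B0, t0 ∈ B0 → same block

YES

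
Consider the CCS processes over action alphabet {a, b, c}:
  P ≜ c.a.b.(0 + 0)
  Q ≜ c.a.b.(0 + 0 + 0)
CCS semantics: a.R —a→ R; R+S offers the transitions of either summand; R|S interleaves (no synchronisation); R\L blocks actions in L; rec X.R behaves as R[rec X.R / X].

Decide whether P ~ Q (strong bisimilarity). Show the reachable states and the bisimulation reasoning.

YES

LTS(P): 4 reachable states
  p0 = c.a.b.(0 + 0) has moves -c-> p1
  p1 = a.b.(0 + 0) has moves -a-> p2
  p2 = b.(0 + 0) has moves -b-> p3
  p3 = 0 + 0 has moves ∅
LTS(Q): 4 reachable states
  q0 = c.a.b.(0 + 0 + 0) has moves -c-> q1
  q1 = a.b.(0 + 0 + 0) has moves -a-> q2
  q2 = b.(0 + 0 + 0) has moves -b-> q3
  q3 = 0 + 0 + 0 has moves ∅
Partition-refinement fixed point:
  B0 = {p0, q0}
  B1 = {p1, q1}
  B2 = {p2, q2}
  B3 = {p3, q3}
p0 ∈ B0, q0 ∈ B0 → same block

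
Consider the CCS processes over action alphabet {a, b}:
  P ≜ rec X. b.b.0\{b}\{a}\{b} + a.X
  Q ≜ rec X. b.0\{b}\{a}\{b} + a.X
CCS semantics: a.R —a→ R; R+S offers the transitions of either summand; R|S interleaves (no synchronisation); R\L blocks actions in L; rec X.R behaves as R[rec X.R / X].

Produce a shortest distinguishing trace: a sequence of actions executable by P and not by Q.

bb

LTS(P): 3 reachable states
  s0 = rec X. b.b.0\{b}\{a}\{b} + a.X → =a=> s0, =b=> s1
  s1 = b.0\{b}\{a}\{b} → =b=> s2
  s2 = 0\{b}\{a}\{b} → ·
LTS(Q): 2 reachable states
  t0 = rec X. b.0\{b}\{a}\{b} + a.X → =a=> t0, =b=> t1
  t1 = 0\{b}\{a}\{b} → ·
Run σ = ⟨bb⟩ on P: start {s0}
  [1] b ⇒ {s1}
  [2] b ⇒ {s2}
  ✓ P
Run σ = ⟨bb⟩ on Q: start {t0}
  [1] b ⇒ {t1}
  [2] b ⇒ ∅ (Q stuck)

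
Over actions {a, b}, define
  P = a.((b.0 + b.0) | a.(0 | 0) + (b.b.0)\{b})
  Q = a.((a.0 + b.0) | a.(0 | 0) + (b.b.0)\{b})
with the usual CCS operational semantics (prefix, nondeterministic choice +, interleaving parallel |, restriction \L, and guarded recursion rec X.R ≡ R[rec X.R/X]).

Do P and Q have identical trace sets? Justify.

NO — witness ⟨aaa⟩

Reachable graph of P (5 states):
  p0 = a.((b.0 + b.0) | a.(0 | 0) + (b.b.0)\{b}) ⊢ -a-> p1
  p1 = (b.0 + b.0) | a.(0 | 0) + (b.b.0)\{b} ⊢ -a-> p2, -b-> p3
  p2 = (b.0 + b.0) | (0 | 0) ⊢ -b-> p4
  p3 = 0 | a.(0 | 0) ⊢ -a-> p4
  p4 = 0 | (0 | 0) ⊢ stopped
Reachable graph of Q (5 states):
  q0 = a.((a.0 + b.0) | a.(0 | 0) + (b.b.0)\{b}) ⊢ -a-> q1
  q1 = (a.0 + b.0) | a.(0 | 0) + (b.b.0)\{b} ⊢ -a-> q2, -a-> q3, -b-> q3
  q2 = (a.0 + b.0) | (0 | 0) ⊢ -a-> q4, -b-> q4
  q3 = 0 | a.(0 | 0) ⊢ -a-> q4
  q4 = 0 | (0 | 0) ⊢ stopped
Run σ = ⟨aaa⟩ on Q: start {q0}
  [1] a ⇒ {q1}
  [2] a ⇒ {q2, q3}
  [3] a ⇒ {q4}
  — Q admits the full trace.
Run σ = ⟨aaa⟩ on P: start {p0}
  [1] a ⇒ {p1}
  [2] a ⇒ {p2}
  [3] a ⇒ ∅ (P stuck)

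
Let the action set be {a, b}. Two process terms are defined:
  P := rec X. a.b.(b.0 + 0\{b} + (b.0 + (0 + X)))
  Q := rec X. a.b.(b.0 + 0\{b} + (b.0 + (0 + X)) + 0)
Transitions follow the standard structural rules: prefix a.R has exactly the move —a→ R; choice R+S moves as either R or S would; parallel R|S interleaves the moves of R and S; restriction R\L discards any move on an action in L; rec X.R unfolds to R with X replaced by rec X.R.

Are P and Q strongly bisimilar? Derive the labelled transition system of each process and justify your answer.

bisimilar

LTS(P): 4 reachable states
  p0 = rec X. a.b.(b.0 + 0\{b} + (b.0 + (0 + X))) :: --a--▸ p1
  p1 = b.(b.0 + 0\{b} + (b.0 + (0 + (rec X. a.b.(b.0 + 0\{b} + (b.0 + (0 + X))))))) :: --b--▸ p2
  p2 = b.0 + 0\{b} + (b.0 + (0 + (rec X. a.b.(b.0 + 0\{b} + (b.0 + (0 + X)))))) :: --a--▸ p1, --b--▸ p3
  p3 = 0 :: ·
LTS(Q): 4 reachable states
  q0 = rec X. a.b.(b.0 + 0\{b} + (b.0 + (0 + X)) + 0) :: --a--▸ q1
  q1 = b.(b.0 + 0\{b} + (b.0 + (0 + (rec X. a.b.(b.0 + 0\{b} + (b.0 + (0 + X)) + 0)))) + 0) :: --b--▸ q2
  q2 = b.0 + 0\{b} + (b.0 + (0 + (rec X. a.b.(b.0 + 0\{b} + (b.0 + (0 + X)) + 0)))) + 0 :: --a--▸ q1, --b--▸ q3
  q3 = 0 :: ·
Partition-refinement fixed point:
  B0 = {p0, q0}
  B1 = {p1, q1}
  B2 = {p2, q2}
  B3 = {p3, q3}
p0 ∈ B0, q0 ∈ B0 → same block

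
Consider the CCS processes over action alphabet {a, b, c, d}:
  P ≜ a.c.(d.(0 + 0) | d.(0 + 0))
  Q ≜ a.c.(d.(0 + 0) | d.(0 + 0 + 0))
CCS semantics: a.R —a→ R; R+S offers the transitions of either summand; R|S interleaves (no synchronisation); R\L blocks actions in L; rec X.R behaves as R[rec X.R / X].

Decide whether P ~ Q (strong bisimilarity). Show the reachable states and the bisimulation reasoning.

P ~ Q

P's transition system — 6 states:
  p0 = a.c.(d.(0 + 0) | d.(0 + 0)) ⊢ —a→ p1
  p1 = c.(d.(0 + 0) | d.(0 + 0)) ⊢ —c→ p2
  p2 = d.(0 + 0) | d.(0 + 0) ⊢ —d→ p3, —d→ p4
  p3 = (0 + 0) | d.(0 + 0) ⊢ —d→ p5
  p4 = d.(0 + 0) | (0 + 0) ⊢ —d→ p5
  p5 = (0 + 0) | (0 + 0) ⊢ (no moves)
Q's transition system — 6 states:
  q0 = a.c.(d.(0 + 0) | d.(0 + 0 + 0)) ⊢ —a→ q1
  q1 = c.(d.(0 + 0) | d.(0 + 0 + 0)) ⊢ —c→ q2
  q2 = d.(0 + 0) | d.(0 + 0 + 0) ⊢ —d→ q3, —d→ q4
  q3 = (0 + 0) | d.(0 + 0 + 0) ⊢ —d→ q5
  q4 = d.(0 + 0) | (0 + 0 + 0) ⊢ —d→ q5
  q5 = (0 + 0) | (0 + 0 + 0) ⊢ (no moves)
Bisimilarity quotient blocks:
  B0 = {p0, q0}
  B1 = {p1, q1}
  B2 = {p2, q2}
  B3 = {p3, p4, q3, q4}
  B4 = {p5, q5}
p0 ∈ B0, q0 ∈ B0 → same block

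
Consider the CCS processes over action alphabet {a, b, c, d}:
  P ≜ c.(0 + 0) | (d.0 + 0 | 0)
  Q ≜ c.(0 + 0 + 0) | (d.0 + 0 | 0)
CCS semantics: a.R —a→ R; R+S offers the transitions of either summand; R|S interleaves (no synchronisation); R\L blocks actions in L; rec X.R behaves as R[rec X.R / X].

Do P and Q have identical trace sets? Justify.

trace-equivalent

Reachable graph of P (4 states):
  m0 = c.(0 + 0) | (d.0 + 0 | 0) ⊢ --c--▸ m1, --d--▸ m2
  m1 = (0 + 0) | (d.0 + 0 | 0) ⊢ --d--▸ m3
  m2 = c.(0 + 0) | 0 ⊢ --c--▸ m3
  m3 = (0 + 0) | 0 ⊢ deadlocked
Reachable graph of Q (4 states):
  n0 = c.(0 + 0 + 0) | (d.0 + 0 | 0) ⊢ --c--▸ n1, --d--▸ n2
  n1 = (0 + 0 + 0) | (d.0 + 0 | 0) ⊢ --d--▸ n3
  n2 = c.(0 + 0 + 0) | 0 ⊢ --c--▸ n3
  n3 = (0 + 0 + 0) | 0 ⊢ deadlocked
Coarsest stable partition (strong bisimilarity classes):
  B0 = {m0, n0}
  B1 = {m2, n2}
  B2 = {m3, n3}
  B3 = {m1, n1}
m0 ∈ B0, n0 ∈ B0 → same block
Bisimilar ⇒ trace-equivalent.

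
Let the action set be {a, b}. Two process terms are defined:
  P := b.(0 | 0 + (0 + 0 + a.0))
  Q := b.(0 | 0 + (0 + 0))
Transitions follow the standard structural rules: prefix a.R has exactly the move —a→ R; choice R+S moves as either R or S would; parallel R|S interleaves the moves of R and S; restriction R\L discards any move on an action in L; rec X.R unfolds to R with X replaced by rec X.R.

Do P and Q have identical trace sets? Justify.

LTS(P): 3 reachable states
  u0 = b.(0 | 0 + (0 + 0 + a.0)) → -b-> u1
  u1 = 0 | 0 + (0 + 0 + a.0) → -a-> u2
  u2 = 0 → ∅
LTS(Q): 2 reachable states
  v0 = b.(0 | 0 + (0 + 0)) → -b-> v1
  v1 = 0 | 0 + (0 + 0) → ∅
Run σ = ⟨ba⟩ on P: start {u0}
  [1] b ⇒ {u1}
  [2] a ⇒ {u2}
  — P admits the full trace.
Run σ = ⟨ba⟩ on Q: start {v0}
  [1] b ⇒ {v1}
  [2] a ⇒ ∅  — Q cannot continue

traces(P) ≠ traces(Q) — witness ⟨ba⟩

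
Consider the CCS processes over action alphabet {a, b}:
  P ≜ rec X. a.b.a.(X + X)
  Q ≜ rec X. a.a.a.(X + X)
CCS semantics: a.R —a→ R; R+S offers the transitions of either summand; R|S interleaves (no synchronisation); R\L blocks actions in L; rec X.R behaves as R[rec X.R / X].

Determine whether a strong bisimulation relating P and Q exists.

NO

LTS(P): 4 reachable states
  s0 = rec X. a.b.a.(X + X) → =a=> s1
  s1 = b.a.((rec X. a.b.a.(X + X)) + (rec X. a.b.a.(X + X))) → =b=> s2
  s2 = a.((rec X. a.b.a.(X + X)) + (rec X. a.b.a.(X + X))) → =a=> s3
  s3 = (rec X. a.b.a.(X + X)) + (rec X. a.b.a.(X + X)) → =a=> s1
LTS(Q): 4 reachable states
  t0 = rec X. a.a.a.(X + X) → =a=> t1
  t1 = a.a.((rec X. a.a.a.(X + X)) + (rec X. a.a.a.(X + X))) → =a=> t2
  t2 = a.((rec X. a.a.a.(X + X)) + (rec X. a.a.a.(X + X))) → =a=> t3
  t3 = (rec X. a.a.a.(X + X)) + (rec X. a.a.a.(X + X)) → =a=> t1
Partition-refinement fixed point:
  B0 = {s0, s3}
  B1 = {s1}
  B2 = {s2}
  B3 = {t0, t1, t2, t3}
s0 ∈ B0, t0 ∈ B3 → different blocks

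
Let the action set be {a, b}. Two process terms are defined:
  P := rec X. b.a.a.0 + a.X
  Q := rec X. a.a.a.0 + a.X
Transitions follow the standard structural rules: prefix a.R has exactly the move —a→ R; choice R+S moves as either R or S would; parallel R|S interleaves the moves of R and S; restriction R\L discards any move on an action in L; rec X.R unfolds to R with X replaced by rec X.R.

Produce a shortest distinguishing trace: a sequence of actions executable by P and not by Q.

b

P's transition system — 4 states:
  p0 = rec X. b.a.a.0 + a.X → =a=> p0, =b=> p1
  p1 = a.a.0 → =a=> p2
  p2 = a.0 → =a=> p3
  p3 = 0 → ·
Q's transition system — 4 states:
  q0 = rec X. a.a.a.0 + a.X → =a=> q0, =a=> q1
  q1 = a.a.0 → =a=> q2
  q2 = a.0 → =a=> q3
  q3 = 0 → ·
Run σ = ⟨b⟩ on P: start {p0}
  [1] b ⇒ {p1}
  ✓ P
Run σ = ⟨b⟩ on Q: start {q0}
  [1] b ⇒ ∅ (Q stuck)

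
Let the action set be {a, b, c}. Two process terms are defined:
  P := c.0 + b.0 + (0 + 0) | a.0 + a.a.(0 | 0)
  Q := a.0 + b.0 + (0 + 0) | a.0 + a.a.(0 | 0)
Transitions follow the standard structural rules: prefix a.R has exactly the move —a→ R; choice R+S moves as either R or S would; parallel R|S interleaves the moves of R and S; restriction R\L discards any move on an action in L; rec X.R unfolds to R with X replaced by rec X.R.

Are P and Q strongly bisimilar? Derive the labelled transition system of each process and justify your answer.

LTS(P): 5 reachable states
  m0 = c.0 + b.0 + (0 + 0) | a.0 + a.a.(0 | 0) | --a--▸ m1, --a--▸ m2, --b--▸ m3, --c--▸ m3
  m1 = (0 + 0) | 0 | ∅
  m2 = a.(0 | 0) | --a--▸ m4
  m3 = 0 | ∅
  m4 = 0 | 0 | ∅
LTS(Q): 5 reachable states
  n0 = a.0 + b.0 + (0 + 0) | a.0 + a.a.(0 | 0) | --a--▸ n1, --a--▸ n2, --a--▸ n3, --b--▸ n2
  n1 = (0 + 0) | 0 | ∅
  n2 = 0 | ∅
  n3 = a.(0 | 0) | --a--▸ n4
  n4 = 0 | 0 | ∅
Bisimilarity quotient blocks:
  B0 = {m0}
  B1 = {m1, m3, m4, n1, n2, n4}
  B2 = {m2, n3}
  B3 = {n0}
m0 ∈ B0, n0 ∈ B3 → different blocks

not bisimilar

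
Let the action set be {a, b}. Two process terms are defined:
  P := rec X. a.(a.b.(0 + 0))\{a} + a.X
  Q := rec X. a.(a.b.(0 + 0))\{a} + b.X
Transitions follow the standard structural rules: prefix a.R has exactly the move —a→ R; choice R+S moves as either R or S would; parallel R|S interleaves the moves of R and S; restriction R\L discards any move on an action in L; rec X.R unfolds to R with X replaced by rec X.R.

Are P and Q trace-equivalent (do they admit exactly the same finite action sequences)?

P's transition system — 2 states:
  m0 = rec X. a.(a.b.(0 + 0))\{a} + a.X has moves --a--▸ m0, --a--▸ m1
  m1 = (a.b.(0 + 0))\{a} has moves ∅
Q's transition system — 2 states:
  n0 = rec X. a.(a.b.(0 + 0))\{a} + b.X has moves --a--▸ n1, --b--▸ n0
  n1 = (a.b.(0 + 0))\{a} has moves ∅
Executing aa from P (initial set {m0}):
  step 1 (a): {m0, m1}
  step 2 (a): {m0, m1}
  ✓ P
Executing aa from Q (initial set {n0}):
  step 1 (a): {n1}
  step 2 (a): ∅ (Q stuck)

NO — witness ⟨aa⟩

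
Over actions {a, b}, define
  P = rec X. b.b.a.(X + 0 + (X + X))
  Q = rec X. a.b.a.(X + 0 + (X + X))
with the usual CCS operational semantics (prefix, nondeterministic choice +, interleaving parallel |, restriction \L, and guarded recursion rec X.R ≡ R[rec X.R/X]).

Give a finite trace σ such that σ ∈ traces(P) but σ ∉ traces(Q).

b

Reachable graph of P (4 states):
  p0 = rec X. b.b.a.(X + 0 + (X + X)) | —b→ p1
  p1 = b.a.((rec X. b.b.a.(X + 0 + (X + X))) + 0 + ((rec X. b.b.a.(X + 0 + (X + X))) + (rec X. b.b.a.(X + 0 + (X + X))))) | —b→ p2
  p2 = a.((rec X. b.b.a.(X + 0 + (X + X))) + 0 + ((rec X. b.b.a.(X + 0 + (X + X))) + (rec X. b.b.a.(X + 0 + (X + X))))) | —a→ p3
  p3 = (rec X. b.b.a.(X + 0 + (X + X))) + 0 + ((rec X. b.b.a.(X + 0 + (X + X))) + (rec X. b.b.a.(X + 0 + (X + X)))) | —b→ p1
Reachable graph of Q (4 states):
  q0 = rec X. a.b.a.(X + 0 + (X + X)) | —a→ q1
  q1 = b.a.((rec X. a.b.a.(X + 0 + (X + X))) + 0 + ((rec X. a.b.a.(X + 0 + (X + X))) + (rec X. a.b.a.(X + 0 + (X + X))))) | —b→ q2
  q2 = a.((rec X. a.b.a.(X + 0 + (X + X))) + 0 + ((rec X. a.b.a.(X + 0 + (X + X))) + (rec X. a.b.a.(X + 0 + (X + X))))) | —a→ q3
  q3 = (rec X. a.b.a.(X + 0 + (X + X))) + 0 + ((rec X. a.b.a.(X + 0 + (X + X))) + (rec X. a.b.a.(X + 0 + (X + X)))) | —a→ q1
Trace ⟨b⟩ through P, begin at {p0}:
  after b @ step 1: {p1}
  P completes σ.
Trace ⟨b⟩ through Q, begin at {q0}:
  after b @ step 1: no successor for Q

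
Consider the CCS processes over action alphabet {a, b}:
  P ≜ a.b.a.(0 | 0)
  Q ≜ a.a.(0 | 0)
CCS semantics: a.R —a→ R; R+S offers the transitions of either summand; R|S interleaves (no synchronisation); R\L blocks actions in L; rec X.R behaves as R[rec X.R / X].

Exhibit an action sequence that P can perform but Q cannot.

LTS(P): 4 reachable states
  m0 = a.b.a.(0 | 0) has moves -a-> m1
  m1 = b.a.(0 | 0) has moves -b-> m2
  m2 = a.(0 | 0) has moves -a-> m3
  m3 = 0 | 0 has moves ·
LTS(Q): 3 reachable states
  n0 = a.a.(0 | 0) has moves -a-> n1
  n1 = a.(0 | 0) has moves -a-> n2
  n2 = 0 | 0 has moves ·
Trace ⟨ab⟩ through P, begin at {m0}:
  [1] a ⇒ {m1}
  [2] b ⇒ {m2}
  P completes σ.
Trace ⟨ab⟩ through Q, begin at {n0}:
  [1] a ⇒ {n1}
  [2] b ⇒ ∅  — Q cannot continue

ab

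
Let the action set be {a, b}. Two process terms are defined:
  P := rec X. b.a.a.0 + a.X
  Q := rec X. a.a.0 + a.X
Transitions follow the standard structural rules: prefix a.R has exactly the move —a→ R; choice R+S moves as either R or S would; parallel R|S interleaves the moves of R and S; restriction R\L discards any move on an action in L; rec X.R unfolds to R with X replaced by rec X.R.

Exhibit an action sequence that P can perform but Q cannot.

LTS(P): 4 reachable states
  s0 = rec X. b.a.a.0 + a.X has moves -a-> s0, -b-> s1
  s1 = a.a.0 has moves -a-> s2
  s2 = a.0 has moves -a-> s3
  s3 = 0 has moves ·
LTS(Q): 3 reachable states
  t0 = rec X. a.a.0 + a.X has moves -a-> t0, -a-> t1
  t1 = a.0 has moves -a-> t2
  t2 = 0 has moves ·
Run σ = ⟨b⟩ on P: start {s0}
  after b @ step 1: {s1}
  — P admits the full trace.
Run σ = ⟨b⟩ on Q: start {t0}
  after b @ step 1: ∅ (Q stuck)

b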